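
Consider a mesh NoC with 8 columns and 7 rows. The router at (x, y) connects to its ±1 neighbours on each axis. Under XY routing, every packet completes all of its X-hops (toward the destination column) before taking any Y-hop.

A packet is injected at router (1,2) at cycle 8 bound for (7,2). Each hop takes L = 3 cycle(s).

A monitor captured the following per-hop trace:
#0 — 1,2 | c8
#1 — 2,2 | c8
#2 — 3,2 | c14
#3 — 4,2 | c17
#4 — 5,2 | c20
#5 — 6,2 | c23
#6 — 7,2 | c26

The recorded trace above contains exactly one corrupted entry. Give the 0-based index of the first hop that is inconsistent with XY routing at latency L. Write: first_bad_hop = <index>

hop 1: step (+1,+0), +0 cyc — BAD: Δcyc=0≠L

first_bad_hop = 1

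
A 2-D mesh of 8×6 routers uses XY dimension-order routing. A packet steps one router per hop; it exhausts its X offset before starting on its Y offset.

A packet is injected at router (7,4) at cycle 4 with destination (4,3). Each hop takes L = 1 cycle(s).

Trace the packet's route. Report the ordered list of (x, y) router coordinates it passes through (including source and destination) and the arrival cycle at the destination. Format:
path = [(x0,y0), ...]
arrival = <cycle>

path = [(7,4), (6,4), (5,4), (4,4), (4,3)]
arrival = 8

  0. router=(7,4) cycle=4 (inject)
  1. router=(6,4) cycle=5 dir=W
  2. router=(5,4) cycle=6 dir=W
  3. router=(4,4) cycle=7 dir=W
  4. router=(4,3) cycle=8 dir=S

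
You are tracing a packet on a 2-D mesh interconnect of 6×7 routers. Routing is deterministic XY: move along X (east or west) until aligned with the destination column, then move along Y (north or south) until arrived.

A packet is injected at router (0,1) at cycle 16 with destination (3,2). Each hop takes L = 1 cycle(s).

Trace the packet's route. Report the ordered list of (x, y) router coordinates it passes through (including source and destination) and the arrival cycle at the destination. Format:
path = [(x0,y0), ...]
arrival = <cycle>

  0. router=(0,1) cycle=16 (inject)
  1. router=(1,1) cycle=17 dir=E
  2. router=(2,1) cycle=18 dir=E
  3. router=(3,1) cycle=19 dir=E
  4. router=(3,2) cycle=20 dir=N

path = [(0,1), (1,1), (2,1), (3,1), (3,2)]
arrival = 20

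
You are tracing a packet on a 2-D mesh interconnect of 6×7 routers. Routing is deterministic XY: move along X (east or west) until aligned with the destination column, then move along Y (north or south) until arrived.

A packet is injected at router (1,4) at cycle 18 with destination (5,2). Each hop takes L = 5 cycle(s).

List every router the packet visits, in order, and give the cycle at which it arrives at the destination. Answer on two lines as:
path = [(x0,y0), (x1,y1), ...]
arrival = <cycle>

path = [(1,4), (2,4), (3,4), (4,4), (5,4), (5,3), (5,2)]
arrival = 48

t=18: at (1,4)
t=23: at (2,4) after E
t=28: at (3,4) after E
t=33: at (4,4) after E
t=38: at (5,4) after E
t=43: at (5,3) after S
t=48: at (5,2) after S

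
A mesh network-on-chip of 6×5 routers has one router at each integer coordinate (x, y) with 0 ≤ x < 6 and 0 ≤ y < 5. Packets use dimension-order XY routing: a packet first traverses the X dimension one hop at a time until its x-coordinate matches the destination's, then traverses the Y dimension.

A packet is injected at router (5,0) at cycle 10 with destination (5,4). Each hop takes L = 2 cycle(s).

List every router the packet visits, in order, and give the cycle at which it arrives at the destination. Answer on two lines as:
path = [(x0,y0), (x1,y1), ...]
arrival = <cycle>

path = [(5,0), (5,1), (5,2), (5,3), (5,4)]
arrival = 18

  0. router=(5,0) cycle=10 (inject)
  1. router=(5,1) cycle=12 dir=N
  2. router=(5,2) cycle=14 dir=N
  3. router=(5,3) cycle=16 dir=N
  4. router=(5,4) cycle=18 dir=N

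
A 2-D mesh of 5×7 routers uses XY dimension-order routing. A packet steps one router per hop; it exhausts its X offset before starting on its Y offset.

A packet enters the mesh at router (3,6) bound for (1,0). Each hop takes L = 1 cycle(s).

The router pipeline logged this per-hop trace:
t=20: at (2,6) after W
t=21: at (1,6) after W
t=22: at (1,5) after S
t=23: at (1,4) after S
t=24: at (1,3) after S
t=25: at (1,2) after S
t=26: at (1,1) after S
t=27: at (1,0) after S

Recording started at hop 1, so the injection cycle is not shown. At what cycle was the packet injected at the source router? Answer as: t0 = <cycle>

t0 = 19

Hop 1 reached at cycle 20; hop k is at t0 + k·L.
Subtract one hop: t0 = 20 − 1 = 19.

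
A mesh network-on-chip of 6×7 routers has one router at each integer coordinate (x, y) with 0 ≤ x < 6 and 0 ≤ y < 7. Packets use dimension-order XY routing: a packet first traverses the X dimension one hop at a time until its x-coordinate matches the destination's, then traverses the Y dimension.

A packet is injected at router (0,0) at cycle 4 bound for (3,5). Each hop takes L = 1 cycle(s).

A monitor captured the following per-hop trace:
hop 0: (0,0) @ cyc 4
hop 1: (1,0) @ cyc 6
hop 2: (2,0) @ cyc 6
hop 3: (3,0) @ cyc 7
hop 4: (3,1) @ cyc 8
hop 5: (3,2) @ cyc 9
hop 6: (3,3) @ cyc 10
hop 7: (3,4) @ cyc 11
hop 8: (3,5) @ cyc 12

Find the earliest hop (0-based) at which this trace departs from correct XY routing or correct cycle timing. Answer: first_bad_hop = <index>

first_bad_hop = 1

hop 1: step (+1,+0), +2 cyc — BAD: Δcyc=2≠L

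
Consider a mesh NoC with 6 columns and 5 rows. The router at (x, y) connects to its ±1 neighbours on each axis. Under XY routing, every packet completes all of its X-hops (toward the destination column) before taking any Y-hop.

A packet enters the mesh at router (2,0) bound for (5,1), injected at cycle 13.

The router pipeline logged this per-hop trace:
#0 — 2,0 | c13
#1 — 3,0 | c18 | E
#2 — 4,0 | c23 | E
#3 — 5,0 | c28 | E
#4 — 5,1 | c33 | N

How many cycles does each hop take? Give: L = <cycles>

From hop 0 (13) to hop 1 (18): +5 cycles.
One hop costs L cycles, so L = 5.

L = 5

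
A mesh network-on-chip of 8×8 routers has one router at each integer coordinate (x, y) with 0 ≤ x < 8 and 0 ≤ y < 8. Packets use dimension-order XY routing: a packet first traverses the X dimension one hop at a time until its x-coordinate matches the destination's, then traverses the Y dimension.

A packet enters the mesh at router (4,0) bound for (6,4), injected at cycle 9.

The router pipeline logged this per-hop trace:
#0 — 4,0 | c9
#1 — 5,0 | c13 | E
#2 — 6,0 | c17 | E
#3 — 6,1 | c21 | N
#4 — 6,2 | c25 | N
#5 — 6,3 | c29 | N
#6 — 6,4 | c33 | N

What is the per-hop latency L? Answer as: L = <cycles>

From hop 0 (9) to hop 1 (13): +4 cycles.
Per-hop latency L = Δcyc = 4.

L = 4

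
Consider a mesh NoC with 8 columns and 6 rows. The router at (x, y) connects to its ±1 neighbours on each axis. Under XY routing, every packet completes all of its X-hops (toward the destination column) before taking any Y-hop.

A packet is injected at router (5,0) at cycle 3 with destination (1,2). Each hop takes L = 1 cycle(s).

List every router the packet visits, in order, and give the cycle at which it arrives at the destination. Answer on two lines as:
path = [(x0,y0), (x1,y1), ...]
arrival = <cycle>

path = [(5,0), (4,0), (3,0), (2,0), (1,0), (1,1), (1,2)]
arrival = 9

t=3: at (5,0)
t=4: at (4,0) after W
t=5: at (3,0) after W
t=6: at (2,0) after W
t=7: at (1,0) after W
t=8: at (1,1) after N
t=9: at (1,2) after N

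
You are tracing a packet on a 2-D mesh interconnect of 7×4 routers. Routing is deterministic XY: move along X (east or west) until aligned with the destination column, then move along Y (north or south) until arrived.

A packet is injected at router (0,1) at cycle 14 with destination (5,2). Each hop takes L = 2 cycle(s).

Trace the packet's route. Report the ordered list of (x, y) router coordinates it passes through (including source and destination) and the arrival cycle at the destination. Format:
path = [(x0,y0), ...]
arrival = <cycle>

src (0,1)  cyc=14
E→(1,1)  cyc=16
E→(2,1)  cyc=18
E→(3,1)  cyc=20
E→(4,1)  cyc=22
E→(5,1)  cyc=24
N→(5,2)  cyc=26

path = [(0,1), (1,1), (2,1), (3,1), (4,1), (5,1), (5,2)]
arrival = 26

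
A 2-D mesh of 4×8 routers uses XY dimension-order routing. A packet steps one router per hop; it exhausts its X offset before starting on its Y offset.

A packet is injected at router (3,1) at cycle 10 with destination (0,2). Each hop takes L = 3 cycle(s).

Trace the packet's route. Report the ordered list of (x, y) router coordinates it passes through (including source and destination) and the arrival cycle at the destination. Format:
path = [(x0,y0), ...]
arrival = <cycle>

path = [(3,1), (2,1), (1,1), (0,1), (0,2)]
arrival = 22

hop 0: (3,1) @ cyc 10
hop 1: (2,1) @ cyc 13  [W]
hop 2: (1,1) @ cyc 16  [W]
hop 3: (0,1) @ cyc 19  [W]
hop 4: (0,2) @ cyc 22  [N]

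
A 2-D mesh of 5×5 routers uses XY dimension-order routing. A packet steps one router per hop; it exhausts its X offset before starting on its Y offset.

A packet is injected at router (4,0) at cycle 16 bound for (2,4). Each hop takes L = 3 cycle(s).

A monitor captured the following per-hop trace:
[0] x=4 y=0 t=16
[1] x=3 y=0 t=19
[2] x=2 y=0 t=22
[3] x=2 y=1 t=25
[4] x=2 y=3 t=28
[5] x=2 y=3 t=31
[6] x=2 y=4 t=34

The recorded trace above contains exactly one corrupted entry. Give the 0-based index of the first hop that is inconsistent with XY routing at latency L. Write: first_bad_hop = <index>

  1: Δx=-1 Δy=+0 Δt=3 [ok]
  2: Δx=-1 Δy=+0 Δt=3 [ok]
  3: Δx=+0 Δy=+1 Δt=3 [ok]
  4: Δx=+0 Δy=+2 Δt=3 [BAD: non-unit step]

first_bad_hop = 4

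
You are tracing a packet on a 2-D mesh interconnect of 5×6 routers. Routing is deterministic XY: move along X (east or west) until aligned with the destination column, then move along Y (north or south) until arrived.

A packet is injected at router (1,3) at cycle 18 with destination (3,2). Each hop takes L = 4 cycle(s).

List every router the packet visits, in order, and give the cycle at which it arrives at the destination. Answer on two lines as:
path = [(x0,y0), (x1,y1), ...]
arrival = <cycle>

path = [(1,3), (2,3), (3,3), (3,2)]
arrival = 30

hop 0: (1,3) @ cyc 18
hop 1: (2,3) @ cyc 22  [E]
hop 2: (3,3) @ cyc 26  [E]
hop 3: (3,2) @ cyc 30  [S]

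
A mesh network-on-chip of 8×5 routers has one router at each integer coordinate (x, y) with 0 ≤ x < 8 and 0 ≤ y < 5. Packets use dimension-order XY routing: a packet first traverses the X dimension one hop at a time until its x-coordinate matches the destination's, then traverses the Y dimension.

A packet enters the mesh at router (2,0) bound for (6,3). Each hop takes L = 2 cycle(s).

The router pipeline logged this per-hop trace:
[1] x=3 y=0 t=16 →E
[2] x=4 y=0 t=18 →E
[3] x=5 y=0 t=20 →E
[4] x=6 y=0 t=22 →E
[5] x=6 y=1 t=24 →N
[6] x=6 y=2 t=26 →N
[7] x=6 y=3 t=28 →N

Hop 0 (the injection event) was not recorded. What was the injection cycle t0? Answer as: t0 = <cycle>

The first recorded entry is hop 1 at cycle 16.
So t0 = 16 − 1·2 = 14.

t0 = 14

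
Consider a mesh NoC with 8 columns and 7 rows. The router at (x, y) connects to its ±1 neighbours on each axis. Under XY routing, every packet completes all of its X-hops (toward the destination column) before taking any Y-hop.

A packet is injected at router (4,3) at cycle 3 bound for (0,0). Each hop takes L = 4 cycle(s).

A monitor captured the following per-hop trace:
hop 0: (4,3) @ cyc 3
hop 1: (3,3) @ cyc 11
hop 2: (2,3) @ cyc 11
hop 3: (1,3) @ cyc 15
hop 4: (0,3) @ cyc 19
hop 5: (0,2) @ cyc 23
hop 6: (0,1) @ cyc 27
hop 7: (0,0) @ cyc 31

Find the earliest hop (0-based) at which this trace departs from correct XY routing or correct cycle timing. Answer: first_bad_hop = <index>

hop 1: step (-1,+0), +8 cyc — BAD: Δcyc=8≠L

first_bad_hop = 1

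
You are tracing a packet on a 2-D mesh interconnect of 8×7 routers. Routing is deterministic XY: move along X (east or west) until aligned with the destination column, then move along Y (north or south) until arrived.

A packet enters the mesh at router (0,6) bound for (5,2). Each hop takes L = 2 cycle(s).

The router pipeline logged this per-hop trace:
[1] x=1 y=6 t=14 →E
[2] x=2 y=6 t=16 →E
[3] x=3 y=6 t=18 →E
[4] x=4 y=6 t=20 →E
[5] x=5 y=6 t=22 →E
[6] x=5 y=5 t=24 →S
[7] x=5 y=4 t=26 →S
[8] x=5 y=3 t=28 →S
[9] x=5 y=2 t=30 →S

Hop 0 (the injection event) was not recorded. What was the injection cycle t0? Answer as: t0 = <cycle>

t0 = 12

Hop 1 reached at cycle 14; hop k is at t0 + k·L.
t0 = cyc[1] − L = 14 − 2 = 12.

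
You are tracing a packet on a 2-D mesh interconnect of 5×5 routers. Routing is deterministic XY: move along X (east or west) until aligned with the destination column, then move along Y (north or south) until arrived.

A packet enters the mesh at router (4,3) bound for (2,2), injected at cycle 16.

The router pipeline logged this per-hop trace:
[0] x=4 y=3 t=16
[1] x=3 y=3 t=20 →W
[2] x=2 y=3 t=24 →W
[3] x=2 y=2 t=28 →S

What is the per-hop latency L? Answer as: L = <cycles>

L = 4

From hop 0 (16) to hop 1 (20): +4 cycles.
One hop costs L cycles, so L = 4.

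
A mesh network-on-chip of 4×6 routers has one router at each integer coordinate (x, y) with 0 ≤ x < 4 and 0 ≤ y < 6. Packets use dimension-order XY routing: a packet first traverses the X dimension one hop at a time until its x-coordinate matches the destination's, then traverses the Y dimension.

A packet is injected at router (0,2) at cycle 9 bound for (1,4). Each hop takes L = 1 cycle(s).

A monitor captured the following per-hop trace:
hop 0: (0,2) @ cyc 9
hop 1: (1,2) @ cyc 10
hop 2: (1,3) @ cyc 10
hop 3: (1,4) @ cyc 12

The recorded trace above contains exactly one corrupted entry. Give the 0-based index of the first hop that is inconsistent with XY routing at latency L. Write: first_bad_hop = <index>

[1] (+1,+0) / 1c ⇒ ok
[2] (+0,+1) / 0c ⇒ BAD: Δcyc=0≠L

first_bad_hop = 2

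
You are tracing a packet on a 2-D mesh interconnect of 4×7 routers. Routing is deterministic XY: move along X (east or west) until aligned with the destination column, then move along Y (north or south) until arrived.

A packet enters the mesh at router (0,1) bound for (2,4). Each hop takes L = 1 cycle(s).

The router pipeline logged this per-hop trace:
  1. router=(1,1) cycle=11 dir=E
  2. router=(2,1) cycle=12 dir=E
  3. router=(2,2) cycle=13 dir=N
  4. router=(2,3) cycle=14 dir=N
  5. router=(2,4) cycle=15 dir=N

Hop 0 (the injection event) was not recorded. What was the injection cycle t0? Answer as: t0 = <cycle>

t0 = 10

The first recorded entry is hop 1 at cycle 11.
Therefore t0 = 11 − L = 10.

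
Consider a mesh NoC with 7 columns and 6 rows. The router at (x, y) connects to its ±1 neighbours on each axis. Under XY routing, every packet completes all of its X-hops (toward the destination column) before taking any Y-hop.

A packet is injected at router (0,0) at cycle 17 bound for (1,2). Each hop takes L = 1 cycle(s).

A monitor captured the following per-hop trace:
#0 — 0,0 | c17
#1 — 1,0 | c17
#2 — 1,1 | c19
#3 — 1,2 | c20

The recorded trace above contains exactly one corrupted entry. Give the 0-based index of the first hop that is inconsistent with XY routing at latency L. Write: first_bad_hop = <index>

  1: Δx=+1 Δy=+0 Δt=0 [BAD: Δcyc=0≠L]

first_bad_hop = 1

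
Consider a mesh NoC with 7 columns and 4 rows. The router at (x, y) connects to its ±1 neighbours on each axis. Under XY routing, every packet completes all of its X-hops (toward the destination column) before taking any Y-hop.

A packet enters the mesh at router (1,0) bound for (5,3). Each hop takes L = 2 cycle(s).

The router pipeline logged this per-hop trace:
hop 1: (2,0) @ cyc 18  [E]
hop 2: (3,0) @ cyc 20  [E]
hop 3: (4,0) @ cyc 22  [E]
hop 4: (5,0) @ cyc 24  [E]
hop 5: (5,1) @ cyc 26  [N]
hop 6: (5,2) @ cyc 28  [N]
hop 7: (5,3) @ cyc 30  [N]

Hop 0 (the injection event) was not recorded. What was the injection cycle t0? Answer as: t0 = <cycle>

cyc[1] = 18 and cyc[k] = t0 + k·L for every k.
Therefore t0 = 18 − L = 16.

t0 = 16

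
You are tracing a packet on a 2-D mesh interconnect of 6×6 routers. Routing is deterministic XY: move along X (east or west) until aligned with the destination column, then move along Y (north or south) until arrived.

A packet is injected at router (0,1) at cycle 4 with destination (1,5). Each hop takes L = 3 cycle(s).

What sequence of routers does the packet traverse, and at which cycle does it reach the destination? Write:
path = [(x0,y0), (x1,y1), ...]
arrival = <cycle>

#0 — 0,1 | c4
#1 — 1,1 | c7 | E
#2 — 1,2 | c10 | N
#3 — 1,3 | c13 | N
#4 — 1,4 | c16 | N
#5 — 1,5 | c19 | N

path = [(0,1), (1,1), (1,2), (1,3), (1,4), (1,5)]
arrival = 19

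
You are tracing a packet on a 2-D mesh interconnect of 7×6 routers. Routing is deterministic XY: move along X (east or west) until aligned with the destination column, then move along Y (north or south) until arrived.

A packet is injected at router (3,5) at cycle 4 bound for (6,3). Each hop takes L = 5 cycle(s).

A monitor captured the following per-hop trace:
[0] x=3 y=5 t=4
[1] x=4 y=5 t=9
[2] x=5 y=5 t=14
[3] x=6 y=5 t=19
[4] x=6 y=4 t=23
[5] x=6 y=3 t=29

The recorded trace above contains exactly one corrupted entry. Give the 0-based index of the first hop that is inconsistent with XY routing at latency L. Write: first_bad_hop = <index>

first_bad_hop = 4

[1] (+1,+0) / 5c ⇒ ok
[2] (+1,+0) / 5c ⇒ ok
[3] (+1,+0) / 5c ⇒ ok
[4] (+0,-1) / 4c ⇒ BAD: Δcyc=4≠L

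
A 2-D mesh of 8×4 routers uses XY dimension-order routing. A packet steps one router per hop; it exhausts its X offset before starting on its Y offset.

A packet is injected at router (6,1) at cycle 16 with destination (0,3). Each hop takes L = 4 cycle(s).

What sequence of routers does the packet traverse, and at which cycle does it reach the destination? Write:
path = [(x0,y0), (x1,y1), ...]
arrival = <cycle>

[0] x=6 y=1 t=16
[1] x=5 y=1 t=20 →W
[2] x=4 y=1 t=24 →W
[3] x=3 y=1 t=28 →W
[4] x=2 y=1 t=32 →W
[5] x=1 y=1 t=36 →W
[6] x=0 y=1 t=40 →W
[7] x=0 y=2 t=44 →N
[8] x=0 y=3 t=48 →N

path = [(6,1), (5,1), (4,1), (3,1), (2,1), (1,1), (0,1), (0,2), (0,3)]
arrival = 48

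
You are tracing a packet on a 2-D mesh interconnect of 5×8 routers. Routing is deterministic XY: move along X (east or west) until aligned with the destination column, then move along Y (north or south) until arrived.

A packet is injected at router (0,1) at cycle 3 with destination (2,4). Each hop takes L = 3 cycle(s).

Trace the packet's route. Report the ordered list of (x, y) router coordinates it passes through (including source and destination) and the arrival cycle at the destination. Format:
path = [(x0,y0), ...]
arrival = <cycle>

path = [(0,1), (1,1), (2,1), (2,2), (2,3), (2,4)]
arrival = 18

src (0,1)  cyc=3
E→(1,1)  cyc=6
E→(2,1)  cyc=9
N→(2,2)  cyc=12
N→(2,3)  cyc=15
N→(2,4)  cyc=18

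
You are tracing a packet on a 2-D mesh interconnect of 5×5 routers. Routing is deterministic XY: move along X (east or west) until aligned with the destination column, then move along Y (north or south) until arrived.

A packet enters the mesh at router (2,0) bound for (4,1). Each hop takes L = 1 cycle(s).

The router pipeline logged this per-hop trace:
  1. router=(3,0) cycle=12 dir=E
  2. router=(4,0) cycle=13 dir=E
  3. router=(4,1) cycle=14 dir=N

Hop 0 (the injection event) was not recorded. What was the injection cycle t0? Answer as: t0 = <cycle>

t0 = 11

cyc[1] = 12 and cyc[k] = t0 + k·L for every k.
t0 = cyc[1] − L = 12 − 1 = 11.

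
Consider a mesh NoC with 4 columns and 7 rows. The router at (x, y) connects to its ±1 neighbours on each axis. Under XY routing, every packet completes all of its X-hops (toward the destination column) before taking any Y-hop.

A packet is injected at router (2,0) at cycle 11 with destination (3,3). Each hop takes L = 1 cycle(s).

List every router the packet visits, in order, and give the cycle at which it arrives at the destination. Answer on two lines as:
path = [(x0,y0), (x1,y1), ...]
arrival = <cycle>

path = [(2,0), (3,0), (3,1), (3,2), (3,3)]
arrival = 15

  0. router=(2,0) cycle=11 (inject)
  1. router=(3,0) cycle=12 dir=E
  2. router=(3,1) cycle=13 dir=N
  3. router=(3,2) cycle=14 dir=N
  4. router=(3,3) cycle=15 dir=N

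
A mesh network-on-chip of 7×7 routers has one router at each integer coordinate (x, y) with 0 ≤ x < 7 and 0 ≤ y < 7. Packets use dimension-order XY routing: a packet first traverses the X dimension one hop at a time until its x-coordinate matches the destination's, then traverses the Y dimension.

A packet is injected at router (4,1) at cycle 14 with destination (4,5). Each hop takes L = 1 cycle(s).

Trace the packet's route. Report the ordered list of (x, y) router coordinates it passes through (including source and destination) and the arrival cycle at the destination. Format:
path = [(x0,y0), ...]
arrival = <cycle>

path = [(4,1), (4,2), (4,3), (4,4), (4,5)]
arrival = 18

  0. router=(4,1) cycle=14 (inject)
  1. router=(4,2) cycle=15 dir=N
  2. router=(4,3) cycle=16 dir=N
  3. router=(4,4) cycle=17 dir=N
  4. router=(4,5) cycle=18 dir=N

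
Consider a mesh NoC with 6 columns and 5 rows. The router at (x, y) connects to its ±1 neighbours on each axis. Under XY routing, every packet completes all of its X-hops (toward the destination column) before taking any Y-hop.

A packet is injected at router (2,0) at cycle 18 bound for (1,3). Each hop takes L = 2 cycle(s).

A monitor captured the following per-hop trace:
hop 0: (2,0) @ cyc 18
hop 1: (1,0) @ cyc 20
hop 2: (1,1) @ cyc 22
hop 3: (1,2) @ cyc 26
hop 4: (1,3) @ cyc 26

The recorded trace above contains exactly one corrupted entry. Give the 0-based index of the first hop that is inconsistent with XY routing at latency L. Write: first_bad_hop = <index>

check 1→ d=(-1,0) cyc+2: ok
check 2→ d=(0,1) cyc+2: ok
check 3→ d=(0,1) cyc+4: BAD: Δcyc=4≠L

first_bad_hop = 3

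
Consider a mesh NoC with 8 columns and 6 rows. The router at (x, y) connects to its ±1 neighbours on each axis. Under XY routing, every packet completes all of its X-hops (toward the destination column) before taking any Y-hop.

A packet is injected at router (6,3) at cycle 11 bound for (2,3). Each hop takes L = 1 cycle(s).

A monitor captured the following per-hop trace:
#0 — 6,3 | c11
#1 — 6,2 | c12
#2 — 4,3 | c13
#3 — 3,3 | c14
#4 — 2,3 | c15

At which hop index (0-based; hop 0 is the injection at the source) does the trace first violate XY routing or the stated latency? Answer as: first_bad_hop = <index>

  1: Δx=+0 Δy=-1 Δt=1 [BAD: Y-move but x=6≠2]

first_bad_hop = 1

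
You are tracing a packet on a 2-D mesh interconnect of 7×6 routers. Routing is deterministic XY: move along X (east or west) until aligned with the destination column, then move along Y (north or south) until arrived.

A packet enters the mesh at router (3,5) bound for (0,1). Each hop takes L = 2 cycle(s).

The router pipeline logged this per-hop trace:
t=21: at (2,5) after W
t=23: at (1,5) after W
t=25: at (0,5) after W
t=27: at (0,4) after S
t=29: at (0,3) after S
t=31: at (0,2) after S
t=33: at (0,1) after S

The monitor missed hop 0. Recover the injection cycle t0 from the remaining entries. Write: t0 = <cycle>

At hop 1 the cycle is 21; in general cyc_k = t0 + kL.
t0 = cyc[1] − L = 21 − 2 = 19.

t0 = 19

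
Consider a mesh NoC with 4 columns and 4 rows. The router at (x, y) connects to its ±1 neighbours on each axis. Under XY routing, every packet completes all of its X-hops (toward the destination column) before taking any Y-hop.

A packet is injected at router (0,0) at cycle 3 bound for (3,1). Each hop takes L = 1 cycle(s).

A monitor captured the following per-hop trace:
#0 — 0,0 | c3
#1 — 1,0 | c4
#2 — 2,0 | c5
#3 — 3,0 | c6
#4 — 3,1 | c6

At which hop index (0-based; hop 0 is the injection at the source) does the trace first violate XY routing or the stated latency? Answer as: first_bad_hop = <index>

check 1→ d=(1,0) cyc+1: ok
check 2→ d=(1,0) cyc+1: ok
check 3→ d=(1,0) cyc+1: ok
check 4→ d=(0,1) cyc+0: BAD: Δcyc=0≠L

first_bad_hop = 4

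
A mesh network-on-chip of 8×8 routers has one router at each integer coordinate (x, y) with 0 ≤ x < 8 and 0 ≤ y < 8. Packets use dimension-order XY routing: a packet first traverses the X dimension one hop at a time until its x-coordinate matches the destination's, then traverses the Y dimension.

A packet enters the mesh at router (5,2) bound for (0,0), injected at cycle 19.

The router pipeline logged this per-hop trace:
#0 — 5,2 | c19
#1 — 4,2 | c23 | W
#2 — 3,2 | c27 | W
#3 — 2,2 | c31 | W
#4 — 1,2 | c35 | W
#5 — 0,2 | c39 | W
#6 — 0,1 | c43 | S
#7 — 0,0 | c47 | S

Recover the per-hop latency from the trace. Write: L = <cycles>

L = 4

From hop 0 (19) to hop 1 (23): +4 cycles.
Per-hop latency L = Δcyc = 4.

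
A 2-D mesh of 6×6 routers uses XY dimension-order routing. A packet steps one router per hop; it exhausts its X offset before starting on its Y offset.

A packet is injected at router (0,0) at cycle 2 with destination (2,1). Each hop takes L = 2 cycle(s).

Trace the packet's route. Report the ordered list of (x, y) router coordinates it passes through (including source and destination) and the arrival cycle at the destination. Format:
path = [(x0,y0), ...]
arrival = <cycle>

t=2: at (0,0)
t=4: at (1,0) after E
t=6: at (2,0) after E
t=8: at (2,1) after N

path = [(0,0), (1,0), (2,0), (2,1)]
arrival = 8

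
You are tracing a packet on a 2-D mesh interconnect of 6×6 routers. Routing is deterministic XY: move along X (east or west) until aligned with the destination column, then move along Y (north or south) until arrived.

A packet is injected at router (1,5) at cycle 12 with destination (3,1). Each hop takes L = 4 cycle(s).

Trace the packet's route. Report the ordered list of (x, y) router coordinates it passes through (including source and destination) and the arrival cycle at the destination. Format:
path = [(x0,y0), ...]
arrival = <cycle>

path = [(1,5), (2,5), (3,5), (3,4), (3,3), (3,2), (3,1)]
arrival = 36

t=12: at (1,5)
t=16: at (2,5) after E
t=20: at (3,5) after E
t=24: at (3,4) after S
t=28: at (3,3) after S
t=32: at (3,2) after S
t=36: at (3,1) after S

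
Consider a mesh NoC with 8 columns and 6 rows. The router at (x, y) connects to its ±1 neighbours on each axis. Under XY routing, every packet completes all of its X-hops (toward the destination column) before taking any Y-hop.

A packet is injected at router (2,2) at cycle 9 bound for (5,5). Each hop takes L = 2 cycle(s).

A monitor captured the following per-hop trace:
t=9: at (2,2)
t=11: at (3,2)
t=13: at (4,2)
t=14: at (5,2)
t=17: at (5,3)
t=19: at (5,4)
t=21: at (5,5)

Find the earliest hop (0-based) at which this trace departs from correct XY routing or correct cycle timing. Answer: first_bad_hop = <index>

first_bad_hop = 3

check 1→ d=(1,0) cyc+2: ok
check 2→ d=(1,0) cyc+2: ok
check 3→ d=(1,0) cyc+1: BAD: Δcyc=1≠L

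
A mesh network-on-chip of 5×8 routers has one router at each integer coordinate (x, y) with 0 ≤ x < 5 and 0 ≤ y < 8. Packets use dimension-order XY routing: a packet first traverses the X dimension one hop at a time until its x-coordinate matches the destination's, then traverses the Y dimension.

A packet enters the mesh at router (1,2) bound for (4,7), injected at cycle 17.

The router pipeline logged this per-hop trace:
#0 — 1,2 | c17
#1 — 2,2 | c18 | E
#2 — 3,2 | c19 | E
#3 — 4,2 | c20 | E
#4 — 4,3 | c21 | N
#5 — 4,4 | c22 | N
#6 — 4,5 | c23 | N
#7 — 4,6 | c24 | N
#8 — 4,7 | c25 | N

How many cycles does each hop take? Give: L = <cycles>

Between hops 0 and 1 the cycle counter advances 18 − 17 = 1.
Each hop adds L, hence L = 1.

L = 1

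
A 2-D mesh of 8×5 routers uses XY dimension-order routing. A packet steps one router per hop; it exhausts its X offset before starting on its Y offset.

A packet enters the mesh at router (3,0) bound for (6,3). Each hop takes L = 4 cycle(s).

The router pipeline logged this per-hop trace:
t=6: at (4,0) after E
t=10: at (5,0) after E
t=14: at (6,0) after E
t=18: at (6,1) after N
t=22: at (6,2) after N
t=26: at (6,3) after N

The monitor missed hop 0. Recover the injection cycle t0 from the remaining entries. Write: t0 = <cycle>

At hop 1 the cycle is 6; in general cyc_k = t0 + kL.
Subtract one hop: t0 = 6 − 4 = 2.

t0 = 2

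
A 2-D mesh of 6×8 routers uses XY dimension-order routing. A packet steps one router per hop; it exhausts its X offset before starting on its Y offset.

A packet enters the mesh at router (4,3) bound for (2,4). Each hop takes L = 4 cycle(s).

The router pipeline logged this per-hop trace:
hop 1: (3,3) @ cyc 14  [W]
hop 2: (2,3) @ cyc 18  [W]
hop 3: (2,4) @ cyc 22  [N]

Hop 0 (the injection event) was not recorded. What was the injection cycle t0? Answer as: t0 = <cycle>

Hop 1 reached at cycle 14; hop k is at t0 + k·L.
Therefore t0 = 14 − L = 10.

t0 = 10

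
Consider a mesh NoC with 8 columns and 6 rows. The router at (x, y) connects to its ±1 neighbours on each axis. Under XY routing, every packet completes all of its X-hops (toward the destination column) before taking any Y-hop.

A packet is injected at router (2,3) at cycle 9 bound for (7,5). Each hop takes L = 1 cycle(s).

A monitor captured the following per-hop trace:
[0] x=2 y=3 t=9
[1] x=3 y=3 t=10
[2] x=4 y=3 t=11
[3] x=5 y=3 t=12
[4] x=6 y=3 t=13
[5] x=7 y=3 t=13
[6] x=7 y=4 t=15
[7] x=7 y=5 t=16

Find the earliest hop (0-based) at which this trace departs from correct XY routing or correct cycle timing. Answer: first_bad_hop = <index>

hop 1: step (+1,+0), +1 cyc — ok
hop 2: step (+1,+0), +1 cyc — ok
hop 3: step (+1,+0), +1 cyc — ok
hop 4: step (+1,+0), +1 cyc — ok
hop 5: step (+1,+0), +0 cyc — BAD: Δcyc=0≠L

first_bad_hop = 5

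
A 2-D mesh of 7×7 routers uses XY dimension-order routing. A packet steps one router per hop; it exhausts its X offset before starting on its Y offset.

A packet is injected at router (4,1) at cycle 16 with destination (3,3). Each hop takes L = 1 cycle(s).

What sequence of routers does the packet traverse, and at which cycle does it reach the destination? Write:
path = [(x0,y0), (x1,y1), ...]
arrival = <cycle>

path = [(4,1), (3,1), (3,2), (3,3)]
arrival = 19

t=16: at (4,1)
t=17: at (3,1) after W
t=18: at (3,2) after N
t=19: at (3,3) after N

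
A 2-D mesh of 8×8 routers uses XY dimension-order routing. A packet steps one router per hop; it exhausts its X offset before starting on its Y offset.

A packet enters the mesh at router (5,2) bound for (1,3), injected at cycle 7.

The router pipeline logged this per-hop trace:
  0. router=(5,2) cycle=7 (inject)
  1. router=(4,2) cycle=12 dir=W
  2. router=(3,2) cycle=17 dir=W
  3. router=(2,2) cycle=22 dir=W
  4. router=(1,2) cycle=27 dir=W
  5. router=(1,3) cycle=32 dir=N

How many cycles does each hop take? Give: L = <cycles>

Between hops 0 and 1 the cycle counter advances 12 − 7 = 5.
One hop costs L cycles, so L = 5.

L = 5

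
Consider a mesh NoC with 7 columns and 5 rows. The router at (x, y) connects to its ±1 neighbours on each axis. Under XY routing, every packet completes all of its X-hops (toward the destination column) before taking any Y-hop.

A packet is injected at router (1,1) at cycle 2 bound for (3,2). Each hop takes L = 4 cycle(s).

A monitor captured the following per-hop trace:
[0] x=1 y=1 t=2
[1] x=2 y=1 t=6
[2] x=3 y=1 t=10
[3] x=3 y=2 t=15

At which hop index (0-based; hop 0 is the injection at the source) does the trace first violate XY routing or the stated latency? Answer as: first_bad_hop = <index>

  1: Δx=+1 Δy=+0 Δt=4 [ok]
  2: Δx=+1 Δy=+0 Δt=4 [ok]
  3: Δx=+0 Δy=+1 Δt=5 [BAD: Δcyc=5≠L]

first_bad_hop = 3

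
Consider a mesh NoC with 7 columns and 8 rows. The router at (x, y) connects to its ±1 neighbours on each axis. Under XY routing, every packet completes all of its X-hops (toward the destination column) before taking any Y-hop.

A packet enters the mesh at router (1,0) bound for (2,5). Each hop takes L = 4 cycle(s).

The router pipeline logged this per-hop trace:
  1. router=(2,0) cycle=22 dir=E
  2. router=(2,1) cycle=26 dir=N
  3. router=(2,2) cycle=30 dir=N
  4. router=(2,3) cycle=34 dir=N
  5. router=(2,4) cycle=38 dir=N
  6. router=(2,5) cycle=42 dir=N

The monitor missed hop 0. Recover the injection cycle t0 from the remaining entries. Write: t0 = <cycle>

t0 = 18

At hop 1 the cycle is 22; in general cyc_k = t0 + kL.
So t0 = 22 − 1·4 = 18.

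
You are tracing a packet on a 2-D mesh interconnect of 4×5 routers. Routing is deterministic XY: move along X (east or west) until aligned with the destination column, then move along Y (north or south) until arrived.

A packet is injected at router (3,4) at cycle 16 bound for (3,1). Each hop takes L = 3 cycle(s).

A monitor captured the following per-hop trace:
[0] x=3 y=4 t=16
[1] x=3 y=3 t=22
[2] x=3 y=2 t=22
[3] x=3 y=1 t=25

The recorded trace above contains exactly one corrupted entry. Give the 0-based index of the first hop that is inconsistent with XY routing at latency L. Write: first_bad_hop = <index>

[1] (+0,-1) / 6c ⇒ BAD: Δcyc=6≠L

first_bad_hop = 1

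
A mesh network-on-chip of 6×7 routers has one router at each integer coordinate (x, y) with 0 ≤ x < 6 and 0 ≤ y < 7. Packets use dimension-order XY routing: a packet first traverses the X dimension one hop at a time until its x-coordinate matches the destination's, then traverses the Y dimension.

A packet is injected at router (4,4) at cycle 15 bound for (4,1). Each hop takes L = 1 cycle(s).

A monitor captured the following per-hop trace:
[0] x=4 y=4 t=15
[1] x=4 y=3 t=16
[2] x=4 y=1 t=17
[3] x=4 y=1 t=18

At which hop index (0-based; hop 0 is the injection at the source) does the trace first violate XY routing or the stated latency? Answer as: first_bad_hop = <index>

[1] (+0,-1) / 1c ⇒ ok
[2] (+0,-2) / 1c ⇒ BAD: non-unit step

first_bad_hop = 2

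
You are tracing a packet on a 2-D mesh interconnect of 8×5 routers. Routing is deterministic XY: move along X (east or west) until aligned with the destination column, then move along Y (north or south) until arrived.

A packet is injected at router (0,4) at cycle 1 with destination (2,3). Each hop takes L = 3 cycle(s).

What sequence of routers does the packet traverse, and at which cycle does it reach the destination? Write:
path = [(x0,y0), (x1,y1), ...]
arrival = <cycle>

hop 0: (0,4) @ cyc 1
hop 1: (1,4) @ cyc 4  [E]
hop 2: (2,4) @ cyc 7  [E]
hop 3: (2,3) @ cyc 10  [S]

path = [(0,4), (1,4), (2,4), (2,3)]
arrival = 10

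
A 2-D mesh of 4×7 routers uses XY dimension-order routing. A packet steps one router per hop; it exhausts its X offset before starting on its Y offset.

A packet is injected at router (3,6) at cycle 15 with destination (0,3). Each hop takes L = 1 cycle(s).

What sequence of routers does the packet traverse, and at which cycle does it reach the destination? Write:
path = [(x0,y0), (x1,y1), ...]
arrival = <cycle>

src (3,6)  cyc=15
W→(2,6)  cyc=16
W→(1,6)  cyc=17
W→(0,6)  cyc=18
S→(0,5)  cyc=19
S→(0,4)  cyc=20
S→(0,3)  cyc=21

path = [(3,6), (2,6), (1,6), (0,6), (0,5), (0,4), (0,3)]
arrival = 21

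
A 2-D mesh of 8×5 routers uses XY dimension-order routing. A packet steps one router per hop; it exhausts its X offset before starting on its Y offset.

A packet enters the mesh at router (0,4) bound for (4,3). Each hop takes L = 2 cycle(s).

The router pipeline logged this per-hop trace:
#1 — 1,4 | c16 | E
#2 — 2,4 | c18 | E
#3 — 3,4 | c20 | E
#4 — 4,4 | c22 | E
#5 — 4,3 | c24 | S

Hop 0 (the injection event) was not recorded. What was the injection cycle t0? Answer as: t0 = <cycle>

The first recorded entry is hop 1 at cycle 16.
Therefore t0 = 16 − L = 14.

t0 = 14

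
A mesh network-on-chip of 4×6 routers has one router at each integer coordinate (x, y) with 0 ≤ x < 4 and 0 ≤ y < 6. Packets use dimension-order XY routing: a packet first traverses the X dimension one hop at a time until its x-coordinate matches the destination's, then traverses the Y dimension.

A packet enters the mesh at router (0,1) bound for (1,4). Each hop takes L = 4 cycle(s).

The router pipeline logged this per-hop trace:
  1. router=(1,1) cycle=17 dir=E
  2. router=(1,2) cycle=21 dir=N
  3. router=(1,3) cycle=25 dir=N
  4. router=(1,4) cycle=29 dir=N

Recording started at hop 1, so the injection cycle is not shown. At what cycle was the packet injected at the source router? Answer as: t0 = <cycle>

The first recorded entry is hop 1 at cycle 17.
Therefore t0 = 17 − L = 13.

t0 = 13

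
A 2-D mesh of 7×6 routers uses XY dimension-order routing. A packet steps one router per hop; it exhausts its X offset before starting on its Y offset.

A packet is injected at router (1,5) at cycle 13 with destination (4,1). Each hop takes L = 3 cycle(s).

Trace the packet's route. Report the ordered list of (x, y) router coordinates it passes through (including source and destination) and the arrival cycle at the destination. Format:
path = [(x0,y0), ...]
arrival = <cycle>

path = [(1,5), (2,5), (3,5), (4,5), (4,4), (4,3), (4,2), (4,1)]
arrival = 34

t=13: at (1,5)
t=16: at (2,5) after E
t=19: at (3,5) after E
t=22: at (4,5) after E
t=25: at (4,4) after S
t=28: at (4,3) after S
t=31: at (4,2) after S
t=34: at (4,1) after S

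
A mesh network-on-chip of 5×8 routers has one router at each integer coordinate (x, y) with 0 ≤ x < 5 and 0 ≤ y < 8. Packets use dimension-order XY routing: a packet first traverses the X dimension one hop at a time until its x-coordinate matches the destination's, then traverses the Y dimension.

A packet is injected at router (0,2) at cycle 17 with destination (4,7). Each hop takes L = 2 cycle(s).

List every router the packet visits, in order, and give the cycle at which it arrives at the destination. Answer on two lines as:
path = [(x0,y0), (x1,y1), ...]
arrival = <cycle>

path = [(0,2), (1,2), (2,2), (3,2), (4,2), (4,3), (4,4), (4,5), (4,6), (4,7)]
arrival = 35

t=17: at (0,2)
t=19: at (1,2) after E
t=21: at (2,2) after E
t=23: at (3,2) after E
t=25: at (4,2) after E
t=27: at (4,3) after N
t=29: at (4,4) after N
t=31: at (4,5) after N
t=33: at (4,6) after N
t=35: at (4,7) after N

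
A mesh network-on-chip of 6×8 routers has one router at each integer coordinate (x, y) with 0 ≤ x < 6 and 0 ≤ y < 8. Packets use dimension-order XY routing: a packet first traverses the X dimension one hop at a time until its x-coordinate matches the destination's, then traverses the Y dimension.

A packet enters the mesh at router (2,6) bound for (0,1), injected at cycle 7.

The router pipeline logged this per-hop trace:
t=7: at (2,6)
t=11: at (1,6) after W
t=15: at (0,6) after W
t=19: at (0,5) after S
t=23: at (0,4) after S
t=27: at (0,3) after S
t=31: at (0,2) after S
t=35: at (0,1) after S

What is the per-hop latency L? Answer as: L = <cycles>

cyc[1] − cyc[0] = 11 − 7 = 4.
That increment is L by definition: L = 4.

L = 4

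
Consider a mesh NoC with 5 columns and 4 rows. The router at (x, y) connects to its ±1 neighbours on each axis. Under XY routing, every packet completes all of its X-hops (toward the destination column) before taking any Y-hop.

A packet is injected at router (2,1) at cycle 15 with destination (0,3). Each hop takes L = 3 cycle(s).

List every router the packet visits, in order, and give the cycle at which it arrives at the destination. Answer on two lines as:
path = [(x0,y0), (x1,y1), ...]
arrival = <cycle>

t=15: at (2,1)
t=18: at (1,1) after W
t=21: at (0,1) after W
t=24: at (0,2) after N
t=27: at (0,3) after N

path = [(2,1), (1,1), (0,1), (0,2), (0,3)]
arrival = 27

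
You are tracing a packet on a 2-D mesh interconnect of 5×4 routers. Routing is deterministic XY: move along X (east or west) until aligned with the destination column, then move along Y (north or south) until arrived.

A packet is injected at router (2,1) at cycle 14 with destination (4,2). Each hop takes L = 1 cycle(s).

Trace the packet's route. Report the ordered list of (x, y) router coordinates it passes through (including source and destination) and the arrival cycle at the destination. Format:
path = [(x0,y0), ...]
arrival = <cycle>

path = [(2,1), (3,1), (4,1), (4,2)]
arrival = 17

hop 0: (2,1) @ cyc 14
hop 1: (3,1) @ cyc 15  [E]
hop 2: (4,1) @ cyc 16  [E]
hop 3: (4,2) @ cyc 17  [N]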